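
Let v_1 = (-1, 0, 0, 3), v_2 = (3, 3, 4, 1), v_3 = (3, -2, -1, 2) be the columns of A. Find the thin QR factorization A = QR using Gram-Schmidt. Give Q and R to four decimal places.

v_1 = (-1, 0, 0, 3); ‖v_1‖ = 3.1623, so e_1 = (-0.3162, 0.0000, 0.0000, 0.9487).
e_1·v_2 = (-0.3162)·3 + 0.0000·3 + 0.0000·4 + 0.9487·1 = 0.0000.
u_2 = v_2 + 0.0000·e_1 = (3.0000, 3.0000, 4.0000, 1.0000).
‖u_2‖ = 5.9161, so e_2 = (0.5071, 0.5071, 0.6761, 0.1690).
e_1·v_3 = (-0.3162)·3 + 0.0000·(-2) + 0.0000·(-1) + 0.9487·2 = 0.9487; e_2·v_3 = 0.5071·3 + 0.5071·(-2) + 0.6761·(-1) + 0.1690·2 = 0.1690.
u_3 = v_3 − 0.9487·e_1 − 0.1690·e_2 = (3.2143, -2.0857, -1.1143, 1.0714).
‖u_3‖ = 4.1318, so e_3 = (0.7779, -0.5048, -0.2697, 0.2593).

Q = [[-0.3162, 0.5071, 0.7779], [0.0000, 0.5071, -0.5048], [0.0000, 0.6761, -0.2697], [0.9487, 0.1690, 0.2593]], R = [[3.1623, 0.0000, 0.9487], [0.0000, 5.9161, 0.1690], [0.0000, 0.0000, 4.1318]]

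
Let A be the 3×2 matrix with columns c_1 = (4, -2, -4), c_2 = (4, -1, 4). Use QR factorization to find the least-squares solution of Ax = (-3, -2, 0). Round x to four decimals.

q_1 = c_1/‖c_1‖ = (4, -2, -4)/6.0000 = (0.6667, -0.3333, -0.6667).
r_{12} = q_1·c_2 = 0.3333.
u_2 = c_2 − 0.3333·q_1 = (3.7778, -0.8889, 4.2222).
‖u_2‖ = 5.7349, so q_2 = (0.6587, -0.1550, 0.7362).
Qᵀb = (-1.3333, -1.6662).
Back-substitute: x_2 = -1.6662/5.7349 = -0.2905.
x_1 = (-1.3333 − 0.3333·(-0.2905))/6.0000 = -0.2061.

x = (-0.2061, -0.2905)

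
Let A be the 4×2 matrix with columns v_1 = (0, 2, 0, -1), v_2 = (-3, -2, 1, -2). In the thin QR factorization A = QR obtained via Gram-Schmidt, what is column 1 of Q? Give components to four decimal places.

q_1 = (0.0000, 0.8944, 0.0000, -0.4472)

q_1 = v_1/‖v_1‖ = (0, 2, 0, -1)/2.2361 = (0.0000, 0.8944, 0.0000, -0.4472).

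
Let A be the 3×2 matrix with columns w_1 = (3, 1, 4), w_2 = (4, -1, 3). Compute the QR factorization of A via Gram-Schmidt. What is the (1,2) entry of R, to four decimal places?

w_1 = (3, 1, 4); ‖w_1‖ = 5.0990, so q_1 = (0.5883, 0.1961, 0.7845).
r_{12} = q_1·w_2 = 4.5107.

r_{12} = 4.5107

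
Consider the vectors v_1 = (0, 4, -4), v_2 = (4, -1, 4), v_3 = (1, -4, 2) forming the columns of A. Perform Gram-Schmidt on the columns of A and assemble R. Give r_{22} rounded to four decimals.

r_{22} = 4.5277

v_1 = (0, 4, -4); ‖v_1‖ = 5.6569, so e_1 = (0.0000, 0.7071, -0.7071).
e_1·v_2 = 0.0000·4 + 0.7071·(-1) + (-0.7071)·4 = -3.5355.
u_2 = v_2 + 3.5355·e_1 = (4.0000, 1.5000, 1.5000).
r_{22} = ‖u_2‖ = 4.5277.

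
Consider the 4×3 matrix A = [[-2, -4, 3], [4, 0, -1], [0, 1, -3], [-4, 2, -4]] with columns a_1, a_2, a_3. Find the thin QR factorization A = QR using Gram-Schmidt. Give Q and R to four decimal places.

a_1 = (-2, 4, 0, -4); ‖a_1‖ = 6.0000, so q_1 = (-0.3333, 0.6667, 0.0000, -0.6667).
q_1·a_2 = (-0.3333)·(-4) + 0.6667·0 + 0.0000·1 + (-0.6667)·2 = 0.0000.
u_2 = a_2 + 0.0000·q_1 = (-4.0000, 0.0000, 1.0000, 2.0000).
‖u_2‖ = 4.5826, so q_2 = (-0.8729, 0.0000, 0.2182, 0.4364).
q_1·a_3 = (-0.3333)·3 + 0.6667·(-1) + 0.0000·(-3) + (-0.6667)·(-4) = 1.0000; q_2·a_3 = (-0.8729)·3 + 0.0000·(-1) + 0.2182·(-3) + 0.4364·(-4) = -5.0190.
u_3 = a_3 − 1.0000·q_1 + 5.0190·q_2 = (-1.0476, -1.6667, -1.9048, -1.1429).
‖u_3‖ = 2.9681, so q_3 = (-0.3530, -0.5615, -0.6417, -0.3850).

Q = [[-0.3333, -0.8729, -0.3530], [0.6667, 0.0000, -0.5615], [0.0000, 0.2182, -0.6417], [-0.6667, 0.4364, -0.3850]], R = [[6.0000, 0.0000, 1.0000], [0.0000, 4.5826, -5.0190], [0.0000, 0.0000, 2.9681]]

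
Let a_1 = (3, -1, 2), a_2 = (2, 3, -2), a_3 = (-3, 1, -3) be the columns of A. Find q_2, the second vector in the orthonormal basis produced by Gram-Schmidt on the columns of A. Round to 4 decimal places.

q_1 = a_1/‖a_1‖ = (3, -1, 2)/3.7417 = (0.8018, -0.2673, 0.5345).
r_{12} = q_1·a_2 = -0.2673.
u_2 = a_2 + 0.2673·q_1 = (2.2143, 2.9286, -1.8571).
‖u_2‖ = 4.1144, so q_2 = (0.5382, 0.7118, -0.4514).

q_2 = (0.5382, 0.7118, -0.4514)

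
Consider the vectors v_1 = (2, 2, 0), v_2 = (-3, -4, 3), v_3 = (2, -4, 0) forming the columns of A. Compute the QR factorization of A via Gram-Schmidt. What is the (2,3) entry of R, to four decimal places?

q_1 = v_1/‖v_1‖ = (2, 2, 0)/2.8284 = (0.7071, 0.7071, 0.0000).
r_{12} = q_1·v_2 = -4.9497.
u_2 = v_2 + 4.9497·q_1 = (0.5000, -0.5000, 3.0000).
‖u_2‖ = 3.0822, so q_2 = (0.1622, -0.1622, 0.9733).
r_{23} = q_2·v_3 = 0.9733.

r_{23} = 0.9733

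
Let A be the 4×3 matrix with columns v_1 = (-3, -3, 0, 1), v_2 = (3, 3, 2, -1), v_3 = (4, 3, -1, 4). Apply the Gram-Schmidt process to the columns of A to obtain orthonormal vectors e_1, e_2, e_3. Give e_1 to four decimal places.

e_1 = (-0.6882, -0.6882, 0.0000, 0.2294)

v_1 = (-3, -3, 0, 1); ‖v_1‖ = 4.3589, so e_1 = (-0.6882, -0.6882, 0.0000, 0.2294).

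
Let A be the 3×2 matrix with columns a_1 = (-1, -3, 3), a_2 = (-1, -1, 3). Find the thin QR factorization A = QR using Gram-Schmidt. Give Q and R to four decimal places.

Q = [[-0.2294, -0.2176], [-0.6882, 0.7255], [0.6882, 0.6529]], R = [[4.3589, 2.9824], [0.0000, 1.4510]]

q_1 = a_1/‖a_1‖ = (-1, -3, 3)/4.3589 = (-0.2294, -0.6882, 0.6882).
r_{12} = q_1·a_2 = 2.9824.
u_2 = a_2 − 2.9824·q_1 = (-0.3158, 1.0526, 0.9474).
‖u_2‖ = 1.4510, so q_2 = (-0.2176, 0.7255, 0.6529).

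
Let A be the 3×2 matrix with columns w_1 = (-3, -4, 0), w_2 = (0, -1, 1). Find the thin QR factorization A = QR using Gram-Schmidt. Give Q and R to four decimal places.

Q = [[-0.6000, 0.4116], [-0.8000, -0.3087], [0.0000, 0.8575]], R = [[5.0000, 0.8000], [0.0000, 1.1662]]

w_1 = (-3, -4, 0); ‖w_1‖ = 5.0000, so q_1 = (-0.6000, -0.8000, 0.0000).
q_1·w_2 = (-0.6000)·0 + (-0.8000)·(-1) + 0.0000·1 = 0.8000.
u_2 = w_2 − 0.8000·q_1 = (0.4800, -0.3600, 1.0000).
‖u_2‖ = 1.1662, so q_2 = (0.4116, -0.3087, 0.8575).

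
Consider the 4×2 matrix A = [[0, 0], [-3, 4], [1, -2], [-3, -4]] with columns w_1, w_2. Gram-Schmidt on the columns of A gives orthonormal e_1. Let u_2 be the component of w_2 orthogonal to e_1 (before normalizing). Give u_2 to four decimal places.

w_1 = (0, -3, 1, -3); ‖w_1‖ = 4.3589, so e_1 = (0.0000, -0.6882, 0.2294, -0.6882).
e_1·w_2 = 0.0000·0 + (-0.6882)·4 + 0.2294·(-2) + (-0.6882)·(-4) = -0.4588.
u_2 = w_2 + 0.4588·e_1 = (0.0000, 3.6842, -1.8947, -4.3158).

u_2 = (0.0000, 3.6842, -1.8947, -4.3158)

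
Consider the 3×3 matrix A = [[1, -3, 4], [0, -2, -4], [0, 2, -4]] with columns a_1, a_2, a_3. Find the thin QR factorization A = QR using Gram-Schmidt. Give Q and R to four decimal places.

Q = [[1.0000, 0.0000, 0.0000], [0.0000, -0.7071, -0.7071], [0.0000, 0.7071, -0.7071]], R = [[1.0000, -3.0000, 4.0000], [0.0000, 2.8284, 0.0000], [0.0000, 0.0000, 5.6569]]

a_1 = (1, 0, 0); ‖a_1‖ = 1.0000, so q_1 = (1.0000, 0.0000, 0.0000).
q_1·a_2 = 1.0000·(-3) + 0.0000·(-2) + 0.0000·2 = -3.0000.
u_2 = a_2 + 3.0000·q_1 = (0.0000, -2.0000, 2.0000).
‖u_2‖ = 2.8284, so q_2 = (0.0000, -0.7071, 0.7071).
q_1·a_3 = 1.0000·4 + 0.0000·(-4) + 0.0000·(-4) = 4.0000; q_2·a_3 = 0.0000·4 + (-0.7071)·(-4) + 0.7071·(-4) = 0.0000.
u_3 = a_3 − 4.0000·q_1 + 0.0000·q_2 = (0.0000, -4.0000, -4.0000).
‖u_3‖ = 5.6569, so q_3 = (0.0000, -0.7071, -0.7071).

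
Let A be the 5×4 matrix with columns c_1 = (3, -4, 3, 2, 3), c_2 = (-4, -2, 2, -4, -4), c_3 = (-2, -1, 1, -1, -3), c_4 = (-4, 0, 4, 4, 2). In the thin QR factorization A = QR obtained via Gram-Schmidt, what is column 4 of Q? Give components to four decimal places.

q_4 = (-0.6945, 0.2565, 0.3986, 0.3828, 0.3828)

q_1 = c_1/‖c_1‖ = (3, -4, 3, 2, 3)/6.8557 = (0.4376, -0.5835, 0.4376, 0.2917, 0.4376).
r_{12} = q_1·c_2 = -2.6256.
u_2 = c_2 + 2.6256·q_1 = (-2.8511, -3.5319, 3.1489, -3.2340, -2.8511).
‖u_2‖ = 7.0076, so q_2 = (-0.4069, -0.5040, 0.4494, -0.4615, -0.4069).
r_{13} = q_1·c_3 = -1.4586; r_{23} = q_2·c_3 = 3.4491.
u_3 = c_3 + 1.4586·q_1 − 3.4491·q_2 = (0.0416, -0.1127, 0.0884, 1.0173, -0.9584).
‖u_3‖ = 1.4056, so q_3 = (0.0296, -0.0801, 0.0629, 0.7238, -0.6818).
r_{14} = q_1·c_4 = 2.0421; r_{24} = q_2·c_4 = 0.7651; r_{34} = q_3·c_4 = 1.6645.
u_4 = c_4 − 2.0421·q_1 − 0.7651·q_2 − 1.6645·q_3 = (-4.6316, 1.7105, 2.6579, 2.5526, 2.5526).
‖u_4‖ = 6.6689, so q_4 = (-0.6945, 0.2565, 0.3986, 0.3828, 0.3828).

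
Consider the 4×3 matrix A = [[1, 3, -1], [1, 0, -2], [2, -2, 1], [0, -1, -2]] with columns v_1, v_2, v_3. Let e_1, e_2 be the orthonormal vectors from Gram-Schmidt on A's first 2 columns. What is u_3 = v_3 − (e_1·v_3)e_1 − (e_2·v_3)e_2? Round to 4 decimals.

u_3 = (-0.1084, -1.7952, 0.9518, -2.2289)

v_1 = (1, 1, 2, 0); ‖v_1‖ = 2.4495, so e_1 = (0.4082, 0.4082, 0.8165, 0.0000).
e_1·v_2 = 0.4082·3 + 0.4082·0 + 0.8165·(-2) + 0.0000·(-1) = -0.4082.
u_2 = v_2 + 0.4082·e_1 = (3.1667, 0.1667, -1.6667, -1.0000).
‖u_2‖ = 3.7193, so e_2 = (0.8514, 0.0448, -0.4481, -0.2689).
e_1·v_3 = 0.4082·(-1) + 0.4082·(-2) + 0.8165·1 + 0.0000·(-2) = -0.4082; e_2·v_3 = 0.8514·(-1) + 0.0448·(-2) + (-0.4481)·1 + (-0.2689)·(-2) = -0.8514.
u_3 = v_3 + 0.4082·e_1 + 0.8514·e_2 = (-0.1084, -1.7952, 0.9518, -2.2289).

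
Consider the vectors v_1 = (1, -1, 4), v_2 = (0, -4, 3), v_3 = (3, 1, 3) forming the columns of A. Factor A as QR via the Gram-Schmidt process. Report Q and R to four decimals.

v_1 = (1, -1, 4); ‖v_1‖ = 4.2426, so e_1 = (0.2357, -0.2357, 0.9428).
e_1·v_2 = 0.2357·0 + (-0.2357)·(-4) + 0.9428·3 = 3.7712.
u_2 = v_2 − 3.7712·e_1 = (-0.8889, -3.1111, -0.5556).
‖u_2‖ = 3.2830, so e_2 = (-0.2708, -0.9477, -0.1692).
e_1·v_3 = 0.2357·3 + (-0.2357)·1 + 0.9428·3 = 3.2998; e_2·v_3 = (-0.2708)·3 + (-0.9477)·1 + (-0.1692)·3 = -2.2676.
u_3 = v_3 − 3.2998·e_1 + 2.2676·e_2 = (1.6082, -0.3711, -0.4948).
‖u_3‖ = 1.7231, so e_3 = (0.9333, -0.2154, -0.2872).

Q = [[0.2357, -0.2708, 0.9333], [-0.2357, -0.9477, -0.2154], [0.9428, -0.1692, -0.2872]], R = [[4.2426, 3.7712, 3.2998], [0.0000, 3.2830, -2.2676], [0.0000, 0.0000, 1.7231]]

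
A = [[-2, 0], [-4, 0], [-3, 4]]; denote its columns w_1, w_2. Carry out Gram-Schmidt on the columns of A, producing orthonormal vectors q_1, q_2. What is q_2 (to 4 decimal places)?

w_1 = (-2, -4, -3); ‖w_1‖ = 5.3852, so q_1 = (-0.3714, -0.7428, -0.5571).
q_1·w_2 = (-0.3714)·0 + (-0.7428)·0 + (-0.5571)·4 = -2.2283.
u_2 = w_2 + 2.2283·q_1 = (-0.8276, -1.6552, 2.7586).
‖u_2‖ = 3.3218, so q_2 = (-0.2491, -0.4983, 0.8305).

q_2 = (-0.2491, -0.4983, 0.8305)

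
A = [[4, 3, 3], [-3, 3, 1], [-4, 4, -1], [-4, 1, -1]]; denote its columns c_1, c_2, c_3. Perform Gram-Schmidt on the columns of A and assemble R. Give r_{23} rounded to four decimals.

c_1 = (4, -3, -4, -4); ‖c_1‖ = 7.5498, so e_1 = (0.5298, -0.3974, -0.5298, -0.5298).
e_1·c_2 = 0.5298·3 + (-0.3974)·3 + (-0.5298)·4 + (-0.5298)·1 = -2.2517.
u_2 = c_2 + 2.2517·e_1 = (4.1930, 2.1053, 2.8070, -0.1930).
‖u_2‖ = 5.4708, so e_2 = (0.7664, 0.3848, 0.5131, -0.0353).
r_{23} = e_2·c_3 = 2.2063.

r_{23} = 2.2063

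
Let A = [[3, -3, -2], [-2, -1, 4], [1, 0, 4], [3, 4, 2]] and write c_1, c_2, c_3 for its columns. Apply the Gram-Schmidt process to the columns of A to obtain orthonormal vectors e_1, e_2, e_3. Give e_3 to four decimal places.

c_1 = (3, -2, 1, 3); ‖c_1‖ = 4.7958, so e_1 = (0.6255, -0.4170, 0.2085, 0.6255).
e_1·c_2 = 0.6255·(-3) + (-0.4170)·(-1) + 0.2085·0 + 0.6255·4 = 1.0426.
u_2 = c_2 − 1.0426·e_1 = (-3.6522, -0.5652, -0.2174, 3.3478).
‖u_2‖ = 4.9913, so e_2 = (-0.7317, -0.1132, -0.0436, 0.6707).
e_1·c_3 = 0.6255·(-2) + (-0.4170)·4 + 0.2085·4 + 0.6255·2 = -0.8341; e_2·c_3 = (-0.7317)·(-2) + (-0.1132)·4 + (-0.0436)·4 + 0.6707·2 = 2.1777.
u_3 = c_3 + 0.8341·e_1 − 2.1777·e_2 = (0.1152, 3.8988, 4.2688, 1.0611).
‖u_3‖ = 5.8789, so e_3 = (0.0196, 0.6632, 0.7261, 0.1805).

e_3 = (0.0196, 0.6632, 0.7261, 0.1805)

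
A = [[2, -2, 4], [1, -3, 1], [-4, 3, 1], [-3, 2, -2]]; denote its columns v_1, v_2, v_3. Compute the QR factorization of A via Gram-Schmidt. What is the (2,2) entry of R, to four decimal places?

v_1 = (2, 1, -4, -3); ‖v_1‖ = 5.4772, so e_1 = (0.3651, 0.1826, -0.7303, -0.5477).
e_1·v_2 = 0.3651·(-2) + 0.1826·(-3) + (-0.7303)·3 + (-0.5477)·2 = -4.5644.
u_2 = v_2 + 4.5644·e_1 = (-0.3333, -2.1667, -0.3333, -0.5000).
r_{22} = ‖u_2‖ = 2.2730.

r_{22} = 2.2730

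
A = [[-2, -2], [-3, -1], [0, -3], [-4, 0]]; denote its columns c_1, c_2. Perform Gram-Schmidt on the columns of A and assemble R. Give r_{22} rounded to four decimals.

r_{22} = 3.5086

c_1 = (-2, -3, 0, -4); ‖c_1‖ = 5.3852, so e_1 = (-0.3714, -0.5571, 0.0000, -0.7428).
e_1·c_2 = (-0.3714)·(-2) + (-0.5571)·(-1) + 0.0000·(-3) + (-0.7428)·0 = 1.2999.
u_2 = c_2 − 1.2999·e_1 = (-1.5172, -0.2759, -3.0000, 0.9655).
r_{22} = ‖u_2‖ = 3.5086.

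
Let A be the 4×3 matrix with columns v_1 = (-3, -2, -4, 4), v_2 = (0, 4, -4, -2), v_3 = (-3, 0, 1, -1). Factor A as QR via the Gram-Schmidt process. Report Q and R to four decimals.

e_1 = v_1/‖v_1‖ = (-3, -2, -4, 4)/6.7082 = (-0.4472, -0.2981, -0.5963, 0.5963).
r_{12} = e_1·v_2 = 0.0000.
u_2 = v_2 + 0.0000·e_1 = (0.0000, 4.0000, -4.0000, -2.0000).
‖u_2‖ = 6.0000, so e_2 = (0.0000, 0.6667, -0.6667, -0.3333).
r_{13} = e_1·v_3 = 0.1491; r_{23} = e_2·v_3 = -0.3333.
u_3 = v_3 − 0.1491·e_1 + 0.3333·e_2 = (-2.9333, 0.2667, 0.8667, -1.2000).
‖u_3‖ = 3.2965, so e_3 = (-0.8898, 0.0809, 0.2629, -0.3640).

Q = [[-0.4472, 0.0000, -0.8898], [-0.2981, 0.6667, 0.0809], [-0.5963, -0.6667, 0.2629], [0.5963, -0.3333, -0.3640]], R = [[6.7082, 0.0000, 0.1491], [0.0000, 6.0000, -0.3333], [0.0000, 0.0000, 3.2965]]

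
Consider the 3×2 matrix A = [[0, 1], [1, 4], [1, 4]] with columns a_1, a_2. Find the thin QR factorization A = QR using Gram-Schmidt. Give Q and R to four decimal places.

Q = [[0.0000, 1.0000], [0.7071, 0.0000], [0.7071, 0.0000]], R = [[1.4142, 5.6569], [0.0000, 1.0000]]

a_1 = (0, 1, 1); ‖a_1‖ = 1.4142, so q_1 = (0.0000, 0.7071, 0.7071).
q_1·a_2 = 0.0000·1 + 0.7071·4 + 0.7071·4 = 5.6569.
u_2 = a_2 − 5.6569·q_1 = (1.0000, 0.0000, 0.0000).
‖u_2‖ = 1.0000, so q_2 = (1.0000, 0.0000, 0.0000).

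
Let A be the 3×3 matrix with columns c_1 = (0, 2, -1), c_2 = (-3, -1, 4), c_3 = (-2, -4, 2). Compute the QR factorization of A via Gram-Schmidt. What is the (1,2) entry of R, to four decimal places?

r_{12} = -2.6833

c_1 = (0, 2, -1); ‖c_1‖ = 2.2361, so e_1 = (0.0000, 0.8944, -0.4472).
r_{12} = e_1·c_2 = -2.6833.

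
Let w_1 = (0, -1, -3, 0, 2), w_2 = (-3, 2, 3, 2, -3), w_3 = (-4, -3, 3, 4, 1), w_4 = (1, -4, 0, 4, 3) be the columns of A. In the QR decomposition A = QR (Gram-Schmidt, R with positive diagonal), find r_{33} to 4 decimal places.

r_{33} = 5.8211

q_1 = w_1/‖w_1‖ = (0, -1, -3, 0, 2)/3.7417 = (0.0000, -0.2673, -0.8018, 0.0000, 0.5345).
r_{12} = q_1·w_2 = -4.5434.
u_2 = w_2 + 4.5434·q_1 = (-3.0000, 0.7857, -0.6429, 2.0000, -0.5714).
‖u_2‖ = 3.7891, so q_2 = (-0.7917, 0.2074, -0.1697, 0.5278, -0.1508).
r_{13} = q_1·w_3 = -1.0690; r_{23} = q_2·w_3 = 3.9964.
u_3 = w_3 + 1.0690·q_1 − 3.9964·q_2 = (-0.8358, -4.1144, 2.8209, 1.8905, 2.1741).
r_{33} = ‖u_3‖ = 5.8211.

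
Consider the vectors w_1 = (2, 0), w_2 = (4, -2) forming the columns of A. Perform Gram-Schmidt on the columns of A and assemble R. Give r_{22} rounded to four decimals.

r_{22} = 2.0000

w_1 = (2, 0); ‖w_1‖ = 2.0000, so q_1 = (1.0000, 0.0000).
q_1·w_2 = 1.0000·4 + 0.0000·(-2) = 4.0000.
u_2 = w_2 − 4.0000·q_1 = (0.0000, -2.0000).
r_{22} = ‖u_2‖ = 2.0000.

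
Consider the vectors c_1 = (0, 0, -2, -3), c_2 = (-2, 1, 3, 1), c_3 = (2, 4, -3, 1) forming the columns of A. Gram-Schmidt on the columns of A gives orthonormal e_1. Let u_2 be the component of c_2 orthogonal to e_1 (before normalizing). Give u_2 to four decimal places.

e_1 = c_1/‖c_1‖ = (0, 0, -2, -3)/3.6056 = (0.0000, 0.0000, -0.5547, -0.8321).
r_{12} = e_1·c_2 = -2.4962.
u_2 = c_2 + 2.4962·e_1 = (-2.0000, 1.0000, 1.6154, -1.0769).

u_2 = (-2.0000, 1.0000, 1.6154, -1.0769)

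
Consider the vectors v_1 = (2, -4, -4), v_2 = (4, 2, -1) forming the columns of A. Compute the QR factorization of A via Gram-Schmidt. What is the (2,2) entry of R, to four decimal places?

e_1 = v_1/‖v_1‖ = (2, -4, -4)/6.0000 = (0.3333, -0.6667, -0.6667).
r_{12} = e_1·v_2 = 0.6667.
u_2 = v_2 − 0.6667·e_1 = (3.7778, 2.4444, -0.5556).
r_{22} = ‖u_2‖ = 4.5338.

r_{22} = 4.5338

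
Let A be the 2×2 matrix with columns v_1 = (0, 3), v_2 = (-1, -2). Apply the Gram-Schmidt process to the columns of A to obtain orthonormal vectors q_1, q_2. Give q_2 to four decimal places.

v_1 = (0, 3); ‖v_1‖ = 3.0000, so q_1 = (0.0000, 1.0000).
q_1·v_2 = 0.0000·(-1) + 1.0000·(-2) = -2.0000.
u_2 = v_2 + 2.0000·q_1 = (-1.0000, 0.0000).
‖u_2‖ = 1.0000, so q_2 = (-1.0000, 0.0000).

q_2 = (-1.0000, 0.0000)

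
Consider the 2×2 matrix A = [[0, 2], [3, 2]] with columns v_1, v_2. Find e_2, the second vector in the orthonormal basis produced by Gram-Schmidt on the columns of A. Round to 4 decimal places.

e_2 = (1.0000, 0.0000)

v_1 = (0, 3); ‖v_1‖ = 3.0000, so e_1 = (0.0000, 1.0000).
e_1·v_2 = 0.0000·2 + 1.0000·2 = 2.0000.
u_2 = v_2 − 2.0000·e_1 = (2.0000, 0.0000).
‖u_2‖ = 2.0000, so e_2 = (1.0000, 0.0000).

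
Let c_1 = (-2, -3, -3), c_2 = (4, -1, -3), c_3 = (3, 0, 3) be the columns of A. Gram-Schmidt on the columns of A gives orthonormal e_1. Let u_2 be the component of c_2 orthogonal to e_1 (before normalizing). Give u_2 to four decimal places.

c_1 = (-2, -3, -3); ‖c_1‖ = 4.6904, so e_1 = (-0.4264, -0.6396, -0.6396).
e_1·c_2 = (-0.4264)·4 + (-0.6396)·(-1) + (-0.6396)·(-3) = 0.8528.
u_2 = c_2 − 0.8528·e_1 = (4.3636, -0.4545, -2.4545).

u_2 = (4.3636, -0.4545, -2.4545)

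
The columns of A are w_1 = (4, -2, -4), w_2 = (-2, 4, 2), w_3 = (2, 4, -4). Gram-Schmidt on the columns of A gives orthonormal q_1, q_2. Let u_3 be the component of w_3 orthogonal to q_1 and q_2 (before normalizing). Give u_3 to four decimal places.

u_3 = (-1.0000, 0.0000, -1.0000)

w_1 = (4, -2, -4); ‖w_1‖ = 6.0000, so q_1 = (0.6667, -0.3333, -0.6667).
q_1·w_2 = 0.6667·(-2) + (-0.3333)·4 + (-0.6667)·2 = -4.0000.
u_2 = w_2 + 4.0000·q_1 = (0.6667, 2.6667, -0.6667).
‖u_2‖ = 2.8284, so q_2 = (0.2357, 0.9428, -0.2357).
q_1·w_3 = 0.6667·2 + (-0.3333)·4 + (-0.6667)·(-4) = 2.6667; q_2·w_3 = 0.2357·2 + 0.9428·4 + (-0.2357)·(-4) = 5.1854.
u_3 = w_3 − 2.6667·q_1 − 5.1854·q_2 = (-1.0000, 0.0000, -1.0000).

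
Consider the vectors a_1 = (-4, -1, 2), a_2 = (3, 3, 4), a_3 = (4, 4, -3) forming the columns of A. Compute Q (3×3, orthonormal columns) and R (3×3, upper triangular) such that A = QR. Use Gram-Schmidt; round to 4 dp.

Q = [[-0.8729, 0.2962, -0.3878], [-0.2182, 0.4739, 0.8531], [0.4364, 0.8293, -0.3490]], R = [[4.5826, -1.5275, -5.6737], [0.0000, 5.6273, 0.5923], [0.0000, 0.0000, 2.9084]]

a_1 = (-4, -1, 2); ‖a_1‖ = 4.5826, so e_1 = (-0.8729, -0.2182, 0.4364).
e_1·a_2 = (-0.8729)·3 + (-0.2182)·3 + 0.4364·4 = -1.5275.
u_2 = a_2 + 1.5275·e_1 = (1.6667, 2.6667, 4.6667).
‖u_2‖ = 5.6273, so e_2 = (0.2962, 0.4739, 0.8293).
e_1·a_3 = (-0.8729)·4 + (-0.2182)·4 + 0.4364·(-3) = -5.6737; e_2·a_3 = 0.2962·4 + 0.4739·4 + 0.8293·(-3) = 0.5923.
u_3 = a_3 + 5.6737·e_1 − 0.5923·e_2 = (-1.1278, 2.4812, -1.0150).
‖u_3‖ = 2.9084, so e_3 = (-0.3878, 0.8531, -0.3490).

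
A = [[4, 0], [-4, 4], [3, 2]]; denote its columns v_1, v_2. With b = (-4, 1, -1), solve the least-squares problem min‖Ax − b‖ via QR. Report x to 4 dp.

v_1 = (4, -4, 3); ‖v_1‖ = 6.4031, so q_1 = (0.6247, -0.6247, 0.4685).
q_1·v_2 = 0.6247·0 + (-0.6247)·4 + 0.4685·2 = -1.5617.
u_2 = v_2 + 1.5617·q_1 = (0.9756, 3.0244, 2.7317).
‖u_2‖ = 4.1906, so q_2 = (0.2328, 0.7217, 0.6519).
Qᵀb = (-3.5920, -0.8614).
Back-substitute: x_2 = -0.8614/4.1906 = -0.2056.
x_1 = (-3.5920 + 1.5617·(-0.2056))/6.4031 = -0.6111.

x = (-0.6111, -0.2056)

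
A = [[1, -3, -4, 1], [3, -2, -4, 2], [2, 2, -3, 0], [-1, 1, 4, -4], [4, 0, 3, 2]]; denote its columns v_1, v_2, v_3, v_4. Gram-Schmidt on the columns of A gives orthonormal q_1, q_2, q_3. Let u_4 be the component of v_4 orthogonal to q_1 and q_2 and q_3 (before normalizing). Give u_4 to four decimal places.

v_1 = (1, 3, 2, -1, 4); ‖v_1‖ = 5.5678, so q_1 = (0.1796, 0.5388, 0.3592, -0.1796, 0.7184).
q_1·v_2 = 0.1796·(-3) + 0.5388·(-2) + 0.3592·2 + (-0.1796)·1 + 0.7184·0 = -1.0776.
u_2 = v_2 + 1.0776·q_1 = (-2.8065, -1.4194, 2.3871, 0.8065, 0.7742).
‖u_2‖ = 4.1035, so q_2 = (-0.6839, -0.3459, 0.5817, 0.1965, 0.1887).
q_1·v_3 = 0.1796·(-4) + 0.5388·(-4) + 0.3592·(-3) + (-0.1796)·4 + 0.7184·3 = -2.5145; q_2·v_3 = (-0.6839)·(-4) + (-0.3459)·(-4) + 0.5817·(-3) + 0.1965·4 + 0.1887·3 = 3.7262.
u_3 = v_3 + 2.5145·q_1 − 3.7262·q_2 = (-1.0000, -1.3563, -4.2644, 2.8161, 4.1034).
‖u_3‖ = 6.7671, so q_3 = (-0.1478, -0.2004, -0.6302, 0.4161, 0.6064).
q_1·v_4 = 0.1796·1 + 0.5388·2 + 0.3592·0 + (-0.1796)·(-4) + 0.7184·2 = 3.4125; q_2·v_4 = (-0.6839)·1 + (-0.3459)·2 + 0.5817·0 + 0.1965·(-4) + 0.1887·2 = -1.7845; q_3·v_4 = (-0.1478)·1 + (-0.2004)·2 + (-0.6302)·0 + 0.4161·(-4) + 0.6064·2 = -1.0005.
u_4 = v_4 − 3.4125·q_1 + 1.7845·q_2 + 1.0005·q_3 = (-0.9812, -0.6565, -0.8182, -2.6201, 0.4917).

u_4 = (-0.9812, -0.6565, -0.8182, -2.6201, 0.4917)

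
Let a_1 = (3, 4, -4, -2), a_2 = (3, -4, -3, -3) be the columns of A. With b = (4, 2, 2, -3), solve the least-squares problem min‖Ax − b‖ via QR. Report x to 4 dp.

a_1 = (3, 4, -4, -2); ‖a_1‖ = 6.7082, so q_1 = (0.4472, 0.5963, -0.5963, -0.2981).
q_1·a_2 = 0.4472·3 + 0.5963·(-4) + (-0.5963)·(-3) + (-0.2981)·(-3) = 1.6398.
u_2 = a_2 − 1.6398·q_1 = (2.2667, -4.9778, -2.0222, -2.5111).
‖u_2‖ = 6.3491, so q_2 = (0.3570, -0.7840, -0.3185, -0.3955).
Qᵀb = (2.6833, 0.4095).
Back-substitute: x_2 = 0.4095/6.3491 = 0.0645.
x_1 = (2.6833 − 1.6398·0.0645)/6.7082 = 0.3842.

x = (0.3842, 0.0645)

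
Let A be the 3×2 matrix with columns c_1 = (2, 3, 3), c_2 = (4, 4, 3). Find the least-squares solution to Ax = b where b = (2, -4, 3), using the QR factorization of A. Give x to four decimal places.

q_1 = c_1/‖c_1‖ = (2, 3, 3)/4.6904 = (0.4264, 0.6396, 0.6396).
r_{12} = q_1·c_2 = 6.1828.
u_2 = c_2 − 6.1828·q_1 = (1.3636, 0.0455, -0.9545).
‖u_2‖ = 1.6652, so q_2 = (0.8189, 0.0273, -0.5732).
Qᵀb = (0.2132, -0.1911).
Back-substitute: x_2 = -0.1911/1.6652 = -0.1148.
x_1 = (0.2132 − 6.1828·(-0.1148))/4.6904 = 0.1967.

x = (0.1967, -0.1148)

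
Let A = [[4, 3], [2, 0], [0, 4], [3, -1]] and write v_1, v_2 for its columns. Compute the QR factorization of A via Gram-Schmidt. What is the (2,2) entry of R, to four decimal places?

r_{22} = 4.8174

v_1 = (4, 2, 0, 3); ‖v_1‖ = 5.3852, so e_1 = (0.7428, 0.3714, 0.0000, 0.5571).
e_1·v_2 = 0.7428·3 + 0.3714·0 + 0.0000·4 + 0.5571·(-1) = 1.6713.
u_2 = v_2 − 1.6713·e_1 = (1.7586, -0.6207, 4.0000, -1.9310).
r_{22} = ‖u_2‖ = 4.8174.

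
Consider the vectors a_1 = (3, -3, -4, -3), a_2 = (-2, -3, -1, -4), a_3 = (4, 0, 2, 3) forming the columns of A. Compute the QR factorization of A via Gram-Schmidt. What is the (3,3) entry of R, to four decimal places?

e_1 = a_1/‖a_1‖ = (3, -3, -4, -3)/6.5574 = (0.4575, -0.4575, -0.6100, -0.4575).
r_{12} = e_1·a_2 = 2.8975.
u_2 = a_2 − 2.8975·e_1 = (-3.3256, -1.6744, 0.7674, -2.6744).
‖u_2‖ = 4.6481, so e_2 = (-0.7155, -0.3602, 0.1651, -0.5754).
r_{13} = e_1·a_3 = -0.7625; r_{23} = e_2·a_3 = -4.2578.
u_3 = a_3 + 0.7625·e_1 + 4.2578·e_2 = (1.3025, -1.8827, 2.2379, 0.2013).
r_{33} = ‖u_3‖ = 3.2077.

r_{33} = 3.2077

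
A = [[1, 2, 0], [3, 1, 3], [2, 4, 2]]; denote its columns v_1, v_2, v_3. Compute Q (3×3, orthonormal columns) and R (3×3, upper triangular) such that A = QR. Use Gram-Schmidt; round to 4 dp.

v_1 = (1, 3, 2); ‖v_1‖ = 3.7417, so e_1 = (0.2673, 0.8018, 0.5345).
e_1·v_2 = 0.2673·2 + 0.8018·1 + 0.5345·4 = 3.4744.
u_2 = v_2 − 3.4744·e_1 = (1.0714, -1.7857, 2.1429).
‖u_2‖ = 2.9881, so e_2 = (0.3586, -0.5976, 0.7171).
e_1·v_3 = 0.2673·0 + 0.8018·3 + 0.5345·2 = 3.4744; e_2·v_3 = 0.3586·0 + (-0.5976)·3 + 0.7171·2 = -0.3586.
u_3 = v_3 − 3.4744·e_1 + 0.3586·e_2 = (-0.8000, 0.0000, 0.4000).
‖u_3‖ = 0.8944, so e_3 = (-0.8944, 0.0000, 0.4472).

Q = [[0.2673, 0.3586, -0.8944], [0.8018, -0.5976, 0.0000], [0.5345, 0.7171, 0.4472]], R = [[3.7417, 3.4744, 3.4744], [0.0000, 2.9881, -0.3586], [0.0000, 0.0000, 0.8944]]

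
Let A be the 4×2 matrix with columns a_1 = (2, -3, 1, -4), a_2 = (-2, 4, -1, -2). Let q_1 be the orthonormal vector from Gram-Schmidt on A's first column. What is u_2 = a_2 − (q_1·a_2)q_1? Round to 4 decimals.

q_1 = a_1/‖a_1‖ = (2, -3, 1, -4)/5.4772 = (0.3651, -0.5477, 0.1826, -0.7303).
r_{12} = q_1·a_2 = -1.6432.
u_2 = a_2 + 1.6432·q_1 = (-1.4000, 3.1000, -0.7000, -3.2000).

u_2 = (-1.4000, 3.1000, -0.7000, -3.2000)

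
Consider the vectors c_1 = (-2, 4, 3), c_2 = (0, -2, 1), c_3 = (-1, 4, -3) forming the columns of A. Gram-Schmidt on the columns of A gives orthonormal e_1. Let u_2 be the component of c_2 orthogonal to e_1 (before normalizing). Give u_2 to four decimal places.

c_1 = (-2, 4, 3); ‖c_1‖ = 5.3852, so e_1 = (-0.3714, 0.7428, 0.5571).
e_1·c_2 = (-0.3714)·0 + 0.7428·(-2) + 0.5571·1 = -0.9285.
u_2 = c_2 + 0.9285·e_1 = (-0.3448, -1.3103, 1.5172).

u_2 = (-0.3448, -1.3103, 1.5172)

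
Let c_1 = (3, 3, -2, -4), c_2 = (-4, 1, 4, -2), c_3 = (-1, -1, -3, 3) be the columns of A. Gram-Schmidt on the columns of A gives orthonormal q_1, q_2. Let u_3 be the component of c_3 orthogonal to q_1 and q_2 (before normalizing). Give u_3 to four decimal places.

u_3 = (-1.7358, 0.8226, -1.8272, 0.2287)

q_1 = c_1/‖c_1‖ = (3, 3, -2, -4)/6.1644 = (0.4867, 0.4867, -0.3244, -0.6489).
r_{12} = q_1·c_2 = -1.4600.
u_2 = c_2 + 1.4600·q_1 = (-3.2895, 1.7105, 3.5263, -2.9474).
‖u_2‖ = 5.9049, so q_2 = (-0.5571, 0.2897, 0.5972, -0.4991).
r_{13} = q_1·c_3 = -1.9467; r_{23} = q_2·c_3 = -3.0216.
u_3 = c_3 + 1.9467·q_1 + 3.0216·q_2 = (-1.7358, 0.8226, -1.8272, 0.2287).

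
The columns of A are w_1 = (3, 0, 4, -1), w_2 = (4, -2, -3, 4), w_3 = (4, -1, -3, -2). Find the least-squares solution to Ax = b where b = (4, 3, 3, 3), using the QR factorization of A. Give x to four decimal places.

x = (0.9356, 0.5822, -0.4978)

w_1 = (3, 0, 4, -1); ‖w_1‖ = 5.0990, so e_1 = (0.5883, 0.0000, 0.7845, -0.1961).
e_1·w_2 = 0.5883·4 + 0.0000·(-2) + 0.7845·(-3) + (-0.1961)·4 = -0.7845.
u_2 = w_2 + 0.7845·e_1 = (4.4615, -2.0000, -2.3846, 3.8462).
‖u_2‖ = 6.6622, so e_2 = (0.6697, -0.3002, -0.3579, 0.5773).
e_1·w_3 = 0.5883·4 + 0.0000·(-1) + 0.7845·(-3) + (-0.1961)·(-2) = 0.3922; e_2·w_3 = 0.6697·4 + (-0.3002)·(-1) + (-0.3579)·(-3) + 0.5773·(-2) = 2.8981.
u_3 = w_3 − 0.3922·e_1 − 2.8981·e_2 = (1.8284, -0.1300, -2.2704, -3.5962).
‖u_3‖ = 4.6311, so e_3 = (0.3948, -0.0281, -0.4902, -0.7765).
Qᵀb = (4.1184, 2.4363, -2.3053).
Back-substitute: x_3 = -2.3053/4.6311 = -0.4978.
x_2 = (2.4363 − 2.8981·(-0.4978))/6.6622 = 0.5822.
x_1 = (4.1184 + 0.7845·0.5822 − 0.3922·(-0.4978))/5.0990 = 0.9356.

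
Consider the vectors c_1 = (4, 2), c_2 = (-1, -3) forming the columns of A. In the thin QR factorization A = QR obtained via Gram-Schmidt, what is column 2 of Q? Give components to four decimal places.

q_2 = (0.4472, -0.8944)

q_1 = c_1/‖c_1‖ = (4, 2)/4.4721 = (0.8944, 0.4472).
r_{12} = q_1·c_2 = -2.2361.
u_2 = c_2 + 2.2361·q_1 = (1.0000, -2.0000).
‖u_2‖ = 2.2361, so q_2 = (0.4472, -0.8944).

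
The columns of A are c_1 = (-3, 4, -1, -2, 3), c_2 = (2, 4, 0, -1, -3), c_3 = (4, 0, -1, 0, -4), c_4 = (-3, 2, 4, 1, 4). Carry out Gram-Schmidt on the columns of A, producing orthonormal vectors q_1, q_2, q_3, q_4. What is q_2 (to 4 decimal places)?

q_1 = c_1/‖c_1‖ = (-3, 4, -1, -2, 3)/6.2450 = (-0.4804, 0.6405, -0.1601, -0.3203, 0.4804).
r_{12} = q_1·c_2 = 0.4804.
u_2 = c_2 − 0.4804·q_1 = (2.2308, 3.6923, 0.0769, -0.8462, -3.2308).
‖u_2‖ = 5.4561, so q_2 = (0.4089, 0.6767, 0.0141, -0.1551, -0.5921).

q_2 = (0.4089, 0.6767, 0.0141, -0.1551, -0.5921)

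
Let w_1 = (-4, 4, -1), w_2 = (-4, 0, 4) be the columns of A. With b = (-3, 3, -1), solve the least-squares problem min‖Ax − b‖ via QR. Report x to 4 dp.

w_1 = (-4, 4, -1); ‖w_1‖ = 5.7446, so q_1 = (-0.6963, 0.6963, -0.1741).
q_1·w_2 = (-0.6963)·(-4) + 0.6963·0 + (-0.1741)·4 = 2.0889.
u_2 = w_2 − 2.0889·q_1 = (-2.5455, -1.4545, 4.3636).
‖u_2‖ = 5.2570, so q_2 = (-0.4842, -0.2767, 0.8301).
Qᵀb = (4.3519, -0.2075).
Back-substitute: x_2 = -0.2075/5.2570 = -0.0395.
x_1 = (4.3519 − 2.0889·(-0.0395))/5.7446 = 0.7719.

x = (0.7719, -0.0395)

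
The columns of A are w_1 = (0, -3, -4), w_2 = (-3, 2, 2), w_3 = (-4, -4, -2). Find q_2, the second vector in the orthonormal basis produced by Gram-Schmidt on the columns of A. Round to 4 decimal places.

q_2 = (-0.9912, 0.1057, -0.0793)

q_1 = w_1/‖w_1‖ = (0, -3, -4)/5.0000 = (0.0000, -0.6000, -0.8000).
r_{12} = q_1·w_2 = -2.8000.
u_2 = w_2 + 2.8000·q_1 = (-3.0000, 0.3200, -0.2400).
‖u_2‖ = 3.0265, so q_2 = (-0.9912, 0.1057, -0.0793).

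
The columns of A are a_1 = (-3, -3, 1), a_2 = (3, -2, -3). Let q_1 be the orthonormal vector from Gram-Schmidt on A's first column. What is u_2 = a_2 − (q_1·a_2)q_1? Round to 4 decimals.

a_1 = (-3, -3, 1); ‖a_1‖ = 4.3589, so q_1 = (-0.6882, -0.6882, 0.2294).
q_1·a_2 = (-0.6882)·3 + (-0.6882)·(-2) + 0.2294·(-3) = -1.3765.
u_2 = a_2 + 1.3765·q_1 = (2.0526, -2.9474, -2.6842).

u_2 = (2.0526, -2.9474, -2.6842)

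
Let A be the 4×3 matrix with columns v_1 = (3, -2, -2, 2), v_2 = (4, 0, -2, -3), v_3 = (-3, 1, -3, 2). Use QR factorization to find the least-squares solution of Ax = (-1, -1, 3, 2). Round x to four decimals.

x = (0.2465, -0.8752, -0.5763)

q_1 = v_1/‖v_1‖ = (3, -2, -2, 2)/4.5826 = (0.6547, -0.4364, -0.4364, 0.4364).
r_{12} = q_1·v_2 = 2.1822.
u_2 = v_2 − 2.1822·q_1 = (2.5714, 0.9524, -1.0476, -3.9524).
‖u_2‖ = 4.9232, so q_2 = (0.5223, 0.1934, -0.2128, -0.8028).
r_{13} = q_1·v_3 = -0.2182; r_{23} = q_2·v_3 = -2.3407.
u_3 = v_3 + 0.2182·q_1 + 2.3407·q_2 = (-1.6346, 1.3576, -3.5933, 0.2161).
‖u_3‖ = 4.1801, so q_3 = (-0.3910, 0.3248, -0.8596, 0.0517).
Qᵀb = (-0.6547, -2.9597, -2.4092).
Back-substitute: x_3 = -2.4092/4.1801 = -0.5763.
x_2 = (-2.9597 + 2.3407·(-0.5763))/4.9232 = -0.8752.
x_1 = (-0.6547 − 2.1822·(-0.8752) + 0.2182·(-0.5763))/4.5826 = 0.2465.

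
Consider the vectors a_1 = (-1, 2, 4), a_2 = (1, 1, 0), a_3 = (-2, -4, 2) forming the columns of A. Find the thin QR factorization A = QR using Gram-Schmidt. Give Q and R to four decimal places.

Q = [[-0.2182, 0.7498, 0.6247], [0.4364, 0.6475, -0.6247], [0.8729, -0.1363, 0.4685]], R = [[4.5826, 0.2182, 0.4364], [0.0000, 1.3973, -4.3622], [0.0000, 0.0000, 2.1864]]

q_1 = a_1/‖a_1‖ = (-1, 2, 4)/4.5826 = (-0.2182, 0.4364, 0.8729).
r_{12} = q_1·a_2 = 0.2182.
u_2 = a_2 − 0.2182·q_1 = (1.0476, 0.9048, -0.1905).
‖u_2‖ = 1.3973, so q_2 = (0.7498, 0.6475, -0.1363).
r_{13} = q_1·a_3 = 0.4364; r_{23} = q_2·a_3 = -4.3622.
u_3 = a_3 − 0.4364·q_1 + 4.3622·q_2 = (1.3659, -1.3659, 1.0244).
‖u_3‖ = 2.1864, so q_3 = (0.6247, -0.6247, 0.4685).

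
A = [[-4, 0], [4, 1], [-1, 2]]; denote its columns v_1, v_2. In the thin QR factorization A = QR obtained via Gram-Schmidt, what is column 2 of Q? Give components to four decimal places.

e_2 = (0.1098, 0.3430, 0.9329)

v_1 = (-4, 4, -1); ‖v_1‖ = 5.7446, so e_1 = (-0.6963, 0.6963, -0.1741).
e_1·v_2 = (-0.6963)·0 + 0.6963·1 + (-0.1741)·2 = 0.3482.
u_2 = v_2 − 0.3482·e_1 = (0.2424, 0.7576, 2.0606).
‖u_2‖ = 2.2088, so e_2 = (0.1098, 0.3430, 0.9329).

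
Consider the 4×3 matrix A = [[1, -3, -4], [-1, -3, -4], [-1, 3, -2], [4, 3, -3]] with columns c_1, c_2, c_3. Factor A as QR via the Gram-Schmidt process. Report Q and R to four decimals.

Q = [[0.2294, -0.6166, -0.3389], [-0.2294, -0.4484, -0.5905], [-0.2294, 0.6166, -0.6932], [0.9177, 0.1962, -0.2362]], R = [[4.3589, 2.0647, -2.2942], [0.0000, 5.6335, 2.4384], [0.0000, 0.0000, 5.8130]]

c_1 = (1, -1, -1, 4); ‖c_1‖ = 4.3589, so e_1 = (0.2294, -0.2294, -0.2294, 0.9177).
e_1·c_2 = 0.2294·(-3) + (-0.2294)·(-3) + (-0.2294)·3 + 0.9177·3 = 2.0647.
u_2 = c_2 − 2.0647·e_1 = (-3.4737, -2.5263, 3.4737, 1.1053).
‖u_2‖ = 5.6335, so e_2 = (-0.6166, -0.4484, 0.6166, 0.1962).
e_1·c_3 = 0.2294·(-4) + (-0.2294)·(-4) + (-0.2294)·(-2) + 0.9177·(-3) = -2.2942; e_2·c_3 = (-0.6166)·(-4) + (-0.4484)·(-4) + 0.6166·(-2) + 0.1962·(-3) = 2.4384.
u_3 = c_3 + 2.2942·e_1 − 2.4384·e_2 = (-1.9701, -3.4328, -4.0299, -1.3731).
‖u_3‖ = 5.8130, so e_3 = (-0.3389, -0.5905, -0.6932, -0.2362).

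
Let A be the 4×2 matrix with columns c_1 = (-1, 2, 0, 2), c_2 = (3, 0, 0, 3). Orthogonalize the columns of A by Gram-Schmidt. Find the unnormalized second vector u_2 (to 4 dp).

u_2 = (3.3333, -0.6667, 0.0000, 2.3333)

e_1 = c_1/‖c_1‖ = (-1, 2, 0, 2)/3.0000 = (-0.3333, 0.6667, 0.0000, 0.6667).
r_{12} = e_1·c_2 = 1.0000.
u_2 = c_2 − 1.0000·e_1 = (3.3333, -0.6667, 0.0000, 2.3333).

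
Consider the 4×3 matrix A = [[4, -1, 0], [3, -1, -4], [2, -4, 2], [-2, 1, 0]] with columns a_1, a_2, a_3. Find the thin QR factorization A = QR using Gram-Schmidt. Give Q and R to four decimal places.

a_1 = (4, 3, 2, -2); ‖a_1‖ = 5.7446, so q_1 = (0.6963, 0.5222, 0.3482, -0.3482).
q_1·a_2 = 0.6963·(-1) + 0.5222·(-1) + 0.3482·(-4) + (-0.3482)·1 = -2.9593.
u_2 = a_2 + 2.9593·q_1 = (1.0606, 0.5455, -2.9697, -0.0303).
‖u_2‖ = 3.2004, so q_2 = (0.3314, 0.1704, -0.9279, -0.0095).
q_1·a_3 = 0.6963·0 + 0.5222·(-4) + 0.3482·2 + (-0.3482)·0 = -1.3926; q_2·a_3 = 0.3314·0 + 0.1704·(-4) + (-0.9279)·2 + (-0.0095)·0 = -2.5376.
u_3 = a_3 + 1.3926·q_1 + 2.5376·q_2 = (1.8107, -2.8402, 0.1302, -0.5089).
‖u_3‖ = 3.4090, so q_3 = (0.5311, -0.8332, 0.0382, -0.1493).

Q = [[0.6963, 0.3314, 0.5311], [0.5222, 0.1704, -0.8332], [0.3482, -0.9279, 0.0382], [-0.3482, -0.0095, -0.1493]], R = [[5.7446, -2.9593, -1.3926], [0.0000, 3.2004, -2.5376], [0.0000, 0.0000, 3.4090]]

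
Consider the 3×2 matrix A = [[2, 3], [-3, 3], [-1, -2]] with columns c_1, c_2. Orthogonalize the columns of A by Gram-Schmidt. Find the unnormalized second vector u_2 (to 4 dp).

e_1 = c_1/‖c_1‖ = (2, -3, -1)/3.7417 = (0.5345, -0.8018, -0.2673).
r_{12} = e_1·c_2 = -0.2673.
u_2 = c_2 + 0.2673·e_1 = (3.1429, 2.7857, -2.0714).

u_2 = (3.1429, 2.7857, -2.0714)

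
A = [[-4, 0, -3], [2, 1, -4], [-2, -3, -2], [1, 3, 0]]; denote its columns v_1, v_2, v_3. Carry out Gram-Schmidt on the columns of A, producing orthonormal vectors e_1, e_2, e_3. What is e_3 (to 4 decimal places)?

e_3 = (-0.2987, -0.9027, -0.3097, -0.0088)

v_1 = (-4, 2, -2, 1); ‖v_1‖ = 5.0000, so e_1 = (-0.8000, 0.4000, -0.4000, 0.2000).
e_1·v_2 = (-0.8000)·0 + 0.4000·1 + (-0.4000)·(-3) + 0.2000·3 = 2.2000.
u_2 = v_2 − 2.2000·e_1 = (1.7600, 0.1200, -2.1200, 2.5600).
‖u_2‖ = 3.7630, so e_2 = (0.4677, 0.0319, -0.5634, 0.6803).
e_1·v_3 = (-0.8000)·(-3) + 0.4000·(-4) + (-0.4000)·(-2) + 0.2000·0 = 1.6000; e_2·v_3 = 0.4677·(-3) + 0.0319·(-4) + (-0.5634)·(-2) + 0.6803·0 = -0.4039.
u_3 = v_3 − 1.6000·e_1 + 0.4039·e_2 = (-1.5311, -4.6271, -1.5876, -0.0452).
‖u_3‖ = 5.1261, so e_3 = (-0.2987, -0.9027, -0.3097, -0.0088).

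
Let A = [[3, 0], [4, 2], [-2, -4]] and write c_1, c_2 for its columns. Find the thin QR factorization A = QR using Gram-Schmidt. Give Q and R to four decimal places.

Q = [[0.5571, -0.4952], [0.7428, -0.0619], [-0.3714, -0.8666]], R = [[5.3852, 2.9711], [0.0000, 3.3425]]

c_1 = (3, 4, -2); ‖c_1‖ = 5.3852, so q_1 = (0.5571, 0.7428, -0.3714).
q_1·c_2 = 0.5571·0 + 0.7428·2 + (-0.3714)·(-4) = 2.9711.
u_2 = c_2 − 2.9711·q_1 = (-1.6552, -0.2069, -2.8966).
‖u_2‖ = 3.3425, so q_2 = (-0.4952, -0.0619, -0.8666).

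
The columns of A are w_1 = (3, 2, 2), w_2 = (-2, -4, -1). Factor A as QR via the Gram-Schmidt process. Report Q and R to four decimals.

Q = [[0.7276, 0.3379], [0.4851, -0.8688], [0.4851, 0.3620]], R = [[4.1231, -3.8806], [0.0000, 2.4375]]

w_1 = (3, 2, 2); ‖w_1‖ = 4.1231, so q_1 = (0.7276, 0.4851, 0.4851).
q_1·w_2 = 0.7276·(-2) + 0.4851·(-4) + 0.4851·(-1) = -3.8806.
u_2 = w_2 + 3.8806·q_1 = (0.8235, -2.1176, 0.8824).
‖u_2‖ = 2.4375, so q_2 = (0.3379, -0.8688, 0.3620).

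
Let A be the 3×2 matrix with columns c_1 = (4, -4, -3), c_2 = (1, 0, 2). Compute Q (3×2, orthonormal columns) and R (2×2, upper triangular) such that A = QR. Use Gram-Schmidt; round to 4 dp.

Q = [[0.6247, 0.5398], [-0.6247, -0.0881], [-0.4685, 0.8372]], R = [[6.4031, -0.3123], [0.0000, 2.2141]]

e_1 = c_1/‖c_1‖ = (4, -4, -3)/6.4031 = (0.6247, -0.6247, -0.4685).
r_{12} = e_1·c_2 = -0.3123.
u_2 = c_2 + 0.3123·e_1 = (1.1951, -0.1951, 1.8537).
‖u_2‖ = 2.2141, so e_2 = (0.5398, -0.0881, 0.8372).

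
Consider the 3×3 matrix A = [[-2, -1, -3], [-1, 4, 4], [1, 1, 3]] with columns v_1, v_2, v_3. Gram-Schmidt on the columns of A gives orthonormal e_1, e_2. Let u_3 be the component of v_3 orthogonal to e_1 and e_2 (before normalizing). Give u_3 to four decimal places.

u_3 = (0.3738, -0.0748, 0.6729)

e_1 = v_1/‖v_1‖ = (-2, -1, 1)/2.4495 = (-0.8165, -0.4082, 0.4082).
r_{12} = e_1·v_2 = -0.4082.
u_2 = v_2 + 0.4082·e_1 = (-1.3333, 3.8333, 1.1667).
‖u_2‖ = 4.2230, so e_2 = (-0.3157, 0.9077, 0.2763).
r_{13} = e_1·v_3 = 2.0412; r_{23} = e_2·v_3 = 5.4070.
u_3 = v_3 − 2.0412·e_1 − 5.4070·e_2 = (0.3738, -0.0748, 0.6729).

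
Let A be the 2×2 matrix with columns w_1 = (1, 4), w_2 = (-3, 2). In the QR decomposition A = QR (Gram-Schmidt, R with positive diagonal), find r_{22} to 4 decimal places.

r_{22} = 3.3955

q_1 = w_1/‖w_1‖ = (1, 4)/4.1231 = (0.2425, 0.9701).
r_{12} = q_1·w_2 = 1.2127.
u_2 = w_2 − 1.2127·q_1 = (-3.2941, 0.8235).
r_{22} = ‖u_2‖ = 3.3955.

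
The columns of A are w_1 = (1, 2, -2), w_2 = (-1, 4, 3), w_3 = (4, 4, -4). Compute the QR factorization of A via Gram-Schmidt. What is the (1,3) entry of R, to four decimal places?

r_{13} = 6.6667

w_1 = (1, 2, -2); ‖w_1‖ = 3.0000, so e_1 = (0.3333, 0.6667, -0.6667).
r_{13} = e_1·w_3 = 6.6667.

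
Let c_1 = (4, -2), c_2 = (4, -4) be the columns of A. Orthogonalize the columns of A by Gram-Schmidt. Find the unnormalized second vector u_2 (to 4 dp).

u_2 = (-0.8000, -1.6000)

c_1 = (4, -2); ‖c_1‖ = 4.4721, so q_1 = (0.8944, -0.4472).
q_1·c_2 = 0.8944·4 + (-0.4472)·(-4) = 5.3666.
u_2 = c_2 − 5.3666·q_1 = (-0.8000, -1.6000).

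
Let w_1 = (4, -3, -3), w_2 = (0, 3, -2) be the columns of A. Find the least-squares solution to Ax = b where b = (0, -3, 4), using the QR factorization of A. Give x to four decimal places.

w_1 = (4, -3, -3); ‖w_1‖ = 5.8310, so q_1 = (0.6860, -0.5145, -0.5145).
q_1·w_2 = 0.6860·0 + (-0.5145)·3 + (-0.5145)·(-2) = -0.5145.
u_2 = w_2 + 0.5145·q_1 = (0.3529, 2.7353, -2.2647).
‖u_2‖ = 3.5687, so q_2 = (0.0989, 0.7665, -0.6346).
Qᵀb = (-0.5145, -4.8379).
Back-substitute: x_2 = -4.8379/3.5687 = -1.3557.
x_1 = (-0.5145 + 0.5145·(-1.3557))/5.8310 = -0.2079.

x = (-0.2079, -1.3557)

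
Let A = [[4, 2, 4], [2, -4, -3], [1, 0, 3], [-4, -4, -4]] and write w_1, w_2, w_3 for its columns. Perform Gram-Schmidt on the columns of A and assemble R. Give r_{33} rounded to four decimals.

r_{33} = 2.8889

w_1 = (4, 2, 1, -4); ‖w_1‖ = 6.0828, so q_1 = (0.6576, 0.3288, 0.1644, -0.6576).
q_1·w_2 = 0.6576·2 + 0.3288·(-4) + 0.1644·0 + (-0.6576)·(-4) = 2.6304.
u_2 = w_2 − 2.6304·q_1 = (0.2703, -4.8649, -0.4324, -2.2703).
‖u_2‖ = 5.3927, so q_2 = (0.0501, -0.9021, -0.0802, -0.4210).
q_1·w_3 = 0.6576·4 + 0.3288·(-3) + 0.1644·3 + (-0.6576)·(-4) = 4.7676; q_2·w_3 = 0.0501·4 + (-0.9021)·(-3) + (-0.0802)·3 + (-0.4210)·(-4) = 4.3502.
u_3 = w_3 − 4.7676·q_1 − 4.3502·q_2 = (0.6468, -0.6431, 2.5651, 0.9665).
r_{33} = ‖u_3‖ = 2.8889.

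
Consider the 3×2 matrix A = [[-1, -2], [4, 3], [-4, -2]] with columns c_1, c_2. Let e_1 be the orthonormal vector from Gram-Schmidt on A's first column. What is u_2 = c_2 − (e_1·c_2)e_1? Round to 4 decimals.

u_2 = (-1.3333, 0.3333, 0.6667)

e_1 = c_1/‖c_1‖ = (-1, 4, -4)/5.7446 = (-0.1741, 0.6963, -0.6963).
r_{12} = e_1·c_2 = 3.8297.
u_2 = c_2 − 3.8297·e_1 = (-1.3333, 0.3333, 0.6667).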